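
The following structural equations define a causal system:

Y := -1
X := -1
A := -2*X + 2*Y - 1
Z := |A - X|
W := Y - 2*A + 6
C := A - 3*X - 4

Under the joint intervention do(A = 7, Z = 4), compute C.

Setting A = 7, Z = 4 by intervention discards those variables' equations.
C = A - 3*X - 4  [with A=7, X=-1]  = 6

6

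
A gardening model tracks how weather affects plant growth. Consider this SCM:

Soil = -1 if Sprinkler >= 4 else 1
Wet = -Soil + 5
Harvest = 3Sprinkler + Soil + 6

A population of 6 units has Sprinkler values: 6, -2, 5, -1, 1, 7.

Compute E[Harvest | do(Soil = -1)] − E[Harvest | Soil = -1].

The intervention sets Soil=-1 in all 6 units regardless of Sprinkler. Recomputing Harvest per unit gives 23, -1, 20, 2, 8, 26; average 13.
Conditioning on Soil=-1 selects the 3 unit(s) with Sprinkler ∈ {6, 5, 7}. Their Harvest values: 23, 20, 26. Mean = 23.
Difference = 13 − 23 = -10.

-10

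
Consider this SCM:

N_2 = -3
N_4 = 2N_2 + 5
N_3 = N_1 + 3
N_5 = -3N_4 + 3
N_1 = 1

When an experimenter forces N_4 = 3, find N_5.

-6

Intervening sets N_4 = 3 and removes its equation (N_4 = 2N_2 + 5).
N_5 = -3N_4 + 3  [with N_4=3]  = -6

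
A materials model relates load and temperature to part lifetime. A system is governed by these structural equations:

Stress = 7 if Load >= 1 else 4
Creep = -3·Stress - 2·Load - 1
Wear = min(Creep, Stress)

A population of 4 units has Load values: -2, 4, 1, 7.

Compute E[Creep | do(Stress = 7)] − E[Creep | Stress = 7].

do(Stress=7) breaks Stress's dependence on Load. With Stress=7 fixed, Creep across the units is -18, -30, -24, -36, mean -27.
Observing Stress=7 restricts to units where Stress's equation naturally yields 7: Load ∈ {4, 1, 7}. In that subpopulation Creep = -30, -24, -36, mean -30.
Difference = -27 − (-30) = 3.

3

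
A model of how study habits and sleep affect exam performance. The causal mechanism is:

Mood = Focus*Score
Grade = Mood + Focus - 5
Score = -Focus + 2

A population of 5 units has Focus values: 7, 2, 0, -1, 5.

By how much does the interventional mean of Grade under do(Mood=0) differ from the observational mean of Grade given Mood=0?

do(Mood=0) breaks Mood's dependence on Focus. With Mood=0 fixed, Grade across the units is 2, -3, -5, -6, 0, mean -2.4.
Conditioning on Mood=0 selects the 2 unit(s) with Focus ∈ {2, 0}. Their Grade values: -3, -5. Mean = -4.
Difference = -2.4 − (-4) = 1.6.

1.6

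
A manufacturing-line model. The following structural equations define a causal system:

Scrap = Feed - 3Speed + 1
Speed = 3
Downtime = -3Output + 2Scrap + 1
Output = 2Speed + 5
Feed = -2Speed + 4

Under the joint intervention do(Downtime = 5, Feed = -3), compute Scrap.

-11

Setting Downtime = 5, Feed = -3 by intervention discards those variables' equations.
Scrap = Feed - 3Speed + 1  [with Feed=-3, Speed=3]  = -11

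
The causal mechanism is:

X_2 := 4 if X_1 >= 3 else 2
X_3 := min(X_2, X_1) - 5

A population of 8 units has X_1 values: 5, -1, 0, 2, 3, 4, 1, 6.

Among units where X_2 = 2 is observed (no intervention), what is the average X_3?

Observing X_2=2 restricts to units where X_2's equation naturally yields 2: X_1 ∈ {-1, 0, 2, 1}. In that subpopulation X_3 = -6, -5, -3, -4, mean -4.5.

-4.5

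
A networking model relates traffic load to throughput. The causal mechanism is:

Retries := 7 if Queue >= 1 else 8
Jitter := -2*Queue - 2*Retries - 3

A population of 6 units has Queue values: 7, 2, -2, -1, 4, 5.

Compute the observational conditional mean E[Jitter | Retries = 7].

-26

Observing Retries=7 restricts to units where Retries's equation naturally yields 7: Queue ∈ {7, 2, 4, 5}. In that subpopulation Jitter = -31, -21, -25, -27, mean -26.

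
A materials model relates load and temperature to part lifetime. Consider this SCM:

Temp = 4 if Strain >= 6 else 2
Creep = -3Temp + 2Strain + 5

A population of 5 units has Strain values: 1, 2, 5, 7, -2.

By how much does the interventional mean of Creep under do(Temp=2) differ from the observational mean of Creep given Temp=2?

Every unit gets Temp=2 under the intervention. Creep values become 1, 3, 9, 13, -5; E[Creep|do(Temp=2)] = 4.2.
Conditioning on Temp=2 selects the 4 unit(s) with Strain ∈ {1, 2, 5, -2}. Their Creep values: 1, 3, 9, -5. Mean = 2.
Difference = 4.2 − 2 = 2.2.

2.2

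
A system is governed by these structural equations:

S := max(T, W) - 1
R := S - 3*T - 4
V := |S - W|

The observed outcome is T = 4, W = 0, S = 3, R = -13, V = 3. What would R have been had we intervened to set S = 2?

The intervention breaks the incoming arrows to S: S := max(T, W) - 1 no longer applies, and S = 2.
R = S - 3*T - 4  [with S=2, T=4]  = -14

-14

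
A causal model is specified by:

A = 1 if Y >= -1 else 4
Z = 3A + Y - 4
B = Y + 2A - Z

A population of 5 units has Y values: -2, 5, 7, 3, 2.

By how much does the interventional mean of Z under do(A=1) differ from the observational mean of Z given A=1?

do(A=1) breaks A's dependence on Y. With A=1 fixed, Z across the units is -3, 4, 6, 2, 1, mean 2.
E[Z|A=1] averages over only the 4 units with A=1 (Y = 5, 7, 3, 2): Z = 4, 6, 2, 1, mean 3.25.
Difference = 2 − 3.25 = -1.25.

-1.25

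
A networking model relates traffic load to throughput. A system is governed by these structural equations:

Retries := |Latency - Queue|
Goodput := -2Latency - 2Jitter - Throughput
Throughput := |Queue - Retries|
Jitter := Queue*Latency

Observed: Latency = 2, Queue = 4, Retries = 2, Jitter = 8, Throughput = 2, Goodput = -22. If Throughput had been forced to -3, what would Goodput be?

-17

The intervention breaks the incoming arrows to Throughput: Throughput := |Queue - Retries| no longer applies, and Throughput = -3.
Jitter = Queue*Latency  [with Queue=4, Latency=2]  = 8
Goodput = -2Latency - 2Jitter - Throughput  [with Latency=2, Jitter=8, Throughput=-3]  = -17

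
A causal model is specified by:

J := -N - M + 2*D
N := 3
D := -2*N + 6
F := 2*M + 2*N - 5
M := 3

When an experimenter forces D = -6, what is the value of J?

-18

Intervening sets D = -6 and removes its equation (D := -2*N + 6).
J = -N - M + 2*D  [with N=3, M=3, D=-6]  = -18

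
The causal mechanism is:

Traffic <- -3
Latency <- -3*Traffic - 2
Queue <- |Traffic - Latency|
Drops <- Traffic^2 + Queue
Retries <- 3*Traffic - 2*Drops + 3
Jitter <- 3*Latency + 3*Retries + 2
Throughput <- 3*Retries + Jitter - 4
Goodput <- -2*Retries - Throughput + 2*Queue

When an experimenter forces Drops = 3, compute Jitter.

Under do(Drops=3), the mechanism Drops <- Traffic^2 + Queue is discarded; Drops is fixed at 3.
Latency = -3*Traffic - 2  [with Traffic=-3]  = 7
Retries = 3*Traffic - 2*Drops + 3  [with Traffic=-3, Drops=3]  = -12
Jitter = 3*Latency + 3*Retries + 2  [with Latency=7, Retries=-12]  = -13

-13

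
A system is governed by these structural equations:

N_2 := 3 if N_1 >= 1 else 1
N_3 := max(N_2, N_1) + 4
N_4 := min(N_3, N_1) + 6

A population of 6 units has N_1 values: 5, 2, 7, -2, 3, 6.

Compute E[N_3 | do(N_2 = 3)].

Under do(N_2=3), N_2's equation is replaced by N_2=3 for every unit. Per-unit N_3: 9, 7, 11, 7, 7, 10. Mean = 8.5.

8.5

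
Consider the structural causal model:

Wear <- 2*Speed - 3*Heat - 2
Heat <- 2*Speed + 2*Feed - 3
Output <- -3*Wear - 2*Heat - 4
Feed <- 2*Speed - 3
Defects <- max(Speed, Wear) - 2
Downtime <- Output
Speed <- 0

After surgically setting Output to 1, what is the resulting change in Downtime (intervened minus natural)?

62

Intervening sets Output = 1 and removes its equation (Output <- -3*Wear - 2*Heat - 4).
Downtime = Output  [with Output=1]  = 1
Without intervention: Feed = 2*Speed - 3  [with Speed=0]  = -3; Heat = 2*Speed + 2*Feed - 3  [with Speed=0, Feed=-3]  = -9; Wear = 2*Speed - 3*Heat - 2  [with Speed=0, Heat=-9]  = 25; Output = -3*Wear - 2*Heat - 4  [with Wear=25, Heat=-9]  = -61; Downtime = Output  [with Output=-61]  = -61.
Change = 1 − (-61) = 62.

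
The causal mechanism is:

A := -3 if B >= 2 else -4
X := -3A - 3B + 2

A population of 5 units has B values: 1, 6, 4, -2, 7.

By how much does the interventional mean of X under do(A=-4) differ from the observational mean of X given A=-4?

Every unit gets A=-4 under the intervention. X values become 11, -4, 2, 20, -7; E[X|do(A=-4)] = 4.4.
Conditioning on A=-4 selects the 2 unit(s) with B ∈ {1, -2}. Their X values: 11, 20. Mean = 15.5.
Difference = 4.4 − 15.5 = -11.1.

-11.1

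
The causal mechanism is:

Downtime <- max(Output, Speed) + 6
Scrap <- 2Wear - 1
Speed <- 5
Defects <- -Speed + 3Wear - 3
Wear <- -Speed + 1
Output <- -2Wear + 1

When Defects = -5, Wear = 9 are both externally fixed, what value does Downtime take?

11

Setting Defects = -5, Wear = 9 by intervention discards those variables' equations.
Output = -2Wear + 1  [with Wear=9]  = -17
Downtime = max(Output, Speed) + 6  [with Output=-17, Speed=5]  = 11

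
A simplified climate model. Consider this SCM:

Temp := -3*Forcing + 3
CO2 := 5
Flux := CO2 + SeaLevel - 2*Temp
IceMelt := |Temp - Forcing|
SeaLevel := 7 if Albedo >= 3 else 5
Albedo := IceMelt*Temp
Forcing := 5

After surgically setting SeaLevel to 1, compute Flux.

30

Intervening sets SeaLevel = 1 and removes its equation (SeaLevel := 7 if Albedo >= 3 else 5).
Temp = -3*Forcing + 3  [with Forcing=5]  = -12
Flux = CO2 + SeaLevel - 2*Temp  [with CO2=5, SeaLevel=1, Temp=-12]  = 30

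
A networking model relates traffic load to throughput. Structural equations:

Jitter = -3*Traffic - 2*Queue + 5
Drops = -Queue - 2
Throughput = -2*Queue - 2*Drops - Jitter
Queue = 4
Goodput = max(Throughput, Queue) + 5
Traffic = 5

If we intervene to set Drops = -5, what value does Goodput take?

25

The intervention breaks the incoming arrows to Drops: Drops = -Queue - 2 no longer applies, and Drops = -5.
Jitter = -3*Traffic - 2*Queue + 5  [with Traffic=5, Queue=4]  = -18
Throughput = -2*Queue - 2*Drops - Jitter  [with Queue=4, Drops=-5, Jitter=-18]  = 20
Goodput = max(Throughput, Queue) + 5  [with Throughput=20, Queue=4]  = 25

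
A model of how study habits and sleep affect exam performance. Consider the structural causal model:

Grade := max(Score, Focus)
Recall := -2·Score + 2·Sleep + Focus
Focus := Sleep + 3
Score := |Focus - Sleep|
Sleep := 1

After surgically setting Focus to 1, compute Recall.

3

Under do(Focus=1), the mechanism Focus := Sleep + 3 is discarded; Focus is fixed at 1.
Score = |Focus - Sleep|  [with Focus=1, Sleep=1]  = 0
Recall = -2·Score + 2·Sleep + Focus  [with Score=0, Sleep=1, Focus=1]  = 3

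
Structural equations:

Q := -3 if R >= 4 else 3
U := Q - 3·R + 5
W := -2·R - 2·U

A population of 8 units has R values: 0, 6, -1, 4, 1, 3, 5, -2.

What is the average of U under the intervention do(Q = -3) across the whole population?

-4

Every unit gets Q=-3 under the intervention. U values become 2, -16, 5, -10, -1, -7, -13, 8; E[U|do(Q=-3)] = -4.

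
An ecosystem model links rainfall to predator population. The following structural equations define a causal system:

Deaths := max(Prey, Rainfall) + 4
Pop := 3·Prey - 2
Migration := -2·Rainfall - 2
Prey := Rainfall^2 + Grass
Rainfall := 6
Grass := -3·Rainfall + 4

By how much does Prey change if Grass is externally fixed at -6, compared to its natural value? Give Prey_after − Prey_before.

8

The intervention breaks the incoming arrows to Grass: Grass := -3·Rainfall + 4 no longer applies, and Grass = -6.
Prey = Rainfall^2 + Grass  [with Rainfall=6, Grass=-6]  = 30
Without intervention: Grass = -3·Rainfall + 4  [with Rainfall=6]  = -14; Prey = Rainfall^2 + Grass  [with Rainfall=6, Grass=-14]  = 22.
Change = 30 − 22 = 8.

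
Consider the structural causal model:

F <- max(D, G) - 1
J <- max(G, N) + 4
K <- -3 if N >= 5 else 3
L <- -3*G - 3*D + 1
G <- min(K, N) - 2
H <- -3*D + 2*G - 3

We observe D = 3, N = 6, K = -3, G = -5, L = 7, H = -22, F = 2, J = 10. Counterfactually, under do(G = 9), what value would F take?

8

The intervention breaks the incoming arrows to G: G <- min(K, N) - 2 no longer applies, and G = 9.
F = max(D, G) - 1  [with D=3, G=9]  = 8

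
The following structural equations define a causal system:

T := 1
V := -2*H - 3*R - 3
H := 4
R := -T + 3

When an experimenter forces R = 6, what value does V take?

-29

The intervention breaks the incoming arrows to R: R := -T + 3 no longer applies, and R = 6.
V = -2*H - 3*R - 3  [with H=4, R=6]  = -29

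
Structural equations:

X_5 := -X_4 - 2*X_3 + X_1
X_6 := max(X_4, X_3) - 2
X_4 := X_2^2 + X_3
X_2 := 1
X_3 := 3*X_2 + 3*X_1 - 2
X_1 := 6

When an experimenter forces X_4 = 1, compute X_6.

17

Under do(X_4=1), the mechanism X_4 := X_2^2 + X_3 is discarded; X_4 is fixed at 1.
X_3 = 3*X_2 + 3*X_1 - 2  [with X_2=1, X_1=6]  = 19
X_6 = max(X_4, X_3) - 2  [with X_4=1, X_3=19]  = 17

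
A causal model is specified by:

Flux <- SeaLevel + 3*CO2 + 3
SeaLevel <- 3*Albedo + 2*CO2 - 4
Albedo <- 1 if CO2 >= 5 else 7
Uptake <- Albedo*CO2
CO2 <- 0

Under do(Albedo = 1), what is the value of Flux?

2

Under do(Albedo=1), the mechanism Albedo <- 1 if CO2 >= 5 else 7 is discarded; Albedo is fixed at 1.
SeaLevel = 3*Albedo + 2*CO2 - 4  [with Albedo=1, CO2=0]  = -1
Flux = SeaLevel + 3*CO2 + 3  [with SeaLevel=-1, CO2=0]  = 2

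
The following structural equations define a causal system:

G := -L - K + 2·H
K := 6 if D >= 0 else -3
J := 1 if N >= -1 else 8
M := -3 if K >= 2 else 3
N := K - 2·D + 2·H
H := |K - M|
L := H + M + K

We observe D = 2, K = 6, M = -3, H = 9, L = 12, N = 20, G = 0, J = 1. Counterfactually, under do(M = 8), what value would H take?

The intervention breaks the incoming arrows to M: M := -3 if K >= 2 else 3 no longer applies, and M = 8.
K = 6 if D >= 0 else -3  [with D=2]  = 6
H = |K - M|  [with K=6, M=8]  = 2

2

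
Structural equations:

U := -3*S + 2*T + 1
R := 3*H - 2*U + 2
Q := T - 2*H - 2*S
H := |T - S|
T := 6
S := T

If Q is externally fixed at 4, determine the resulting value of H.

Under do(Q=4), the mechanism Q := T - 2*H - 2*S is discarded; Q is fixed at 4.
Since H is not a descendant of the intervened variable, it is unaffected.
S = T  [with T=6]  = 6
H = |T - S|  [with T=6, S=6]  = 0

0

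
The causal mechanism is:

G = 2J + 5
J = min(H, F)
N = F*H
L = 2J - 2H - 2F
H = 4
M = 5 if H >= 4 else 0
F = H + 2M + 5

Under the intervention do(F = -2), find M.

Under do(F=-2), the mechanism F = H + 2M + 5 is discarded; F is fixed at -2.
Since M is not a descendant of the intervened variable, it is unaffected.
M = 5 if H >= 4 else 0  [with H=4]  = 5

5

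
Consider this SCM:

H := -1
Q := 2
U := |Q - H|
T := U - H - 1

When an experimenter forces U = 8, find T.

8

The intervention breaks the incoming arrows to U: U := |Q - H| no longer applies, and U = 8.
T = U - H - 1  [with U=8, H=-1]  = 8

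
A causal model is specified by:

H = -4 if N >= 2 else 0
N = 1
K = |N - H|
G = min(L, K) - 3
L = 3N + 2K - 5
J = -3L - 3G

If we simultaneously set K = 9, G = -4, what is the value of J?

Setting K = 9, G = -4 by intervention discards those variables' equations.
L = 3N + 2K - 5  [with N=1, K=9]  = 16
J = -3L - 3G  [with L=16, G=-4]  = -36

-36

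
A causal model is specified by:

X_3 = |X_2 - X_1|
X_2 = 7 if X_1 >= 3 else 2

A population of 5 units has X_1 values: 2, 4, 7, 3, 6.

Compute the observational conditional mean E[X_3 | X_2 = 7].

2

Observing X_2=7 restricts to units where X_2's equation naturally yields 7: X_1 ∈ {4, 7, 3, 6}. In that subpopulation X_3 = 3, 0, 4, 1, mean 2.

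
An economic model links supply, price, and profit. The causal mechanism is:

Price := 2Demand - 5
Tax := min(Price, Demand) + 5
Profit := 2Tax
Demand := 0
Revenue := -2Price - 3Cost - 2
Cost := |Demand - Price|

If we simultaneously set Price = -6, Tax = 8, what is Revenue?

The joint intervention fixes Price = -6, Tax = 8, removing each variable's own equation.
Cost = |Demand - Price|  [with Demand=0, Price=-6]  = 6
Revenue = -2Price - 3Cost - 2  [with Price=-6, Cost=6]  = -8

-8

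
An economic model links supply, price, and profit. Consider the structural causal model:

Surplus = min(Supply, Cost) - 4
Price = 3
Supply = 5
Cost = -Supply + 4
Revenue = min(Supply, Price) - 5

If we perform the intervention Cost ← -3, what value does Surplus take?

-7

do(Cost=-3) replaces the equation Cost = -Supply + 4 with the constant Cost = -3.
Surplus = min(Supply, Cost) - 4  [with Supply=5, Cost=-3]  = -7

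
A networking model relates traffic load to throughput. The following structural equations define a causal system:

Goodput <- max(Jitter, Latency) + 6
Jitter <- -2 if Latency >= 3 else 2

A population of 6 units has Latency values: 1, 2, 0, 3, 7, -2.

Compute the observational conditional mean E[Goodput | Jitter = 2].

Observing Jitter=2 restricts to units where Jitter's equation naturally yields 2: Latency ∈ {1, 2, 0, -2}. In that subpopulation Goodput = 8, 8, 8, 8, mean 8.

8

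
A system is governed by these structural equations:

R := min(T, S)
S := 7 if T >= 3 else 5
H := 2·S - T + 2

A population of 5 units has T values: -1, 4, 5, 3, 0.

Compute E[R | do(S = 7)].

do(S=7) breaks S's dependence on T. With S=7 fixed, R across the units is -1, 4, 5, 3, 0, mean 2.2.

2.2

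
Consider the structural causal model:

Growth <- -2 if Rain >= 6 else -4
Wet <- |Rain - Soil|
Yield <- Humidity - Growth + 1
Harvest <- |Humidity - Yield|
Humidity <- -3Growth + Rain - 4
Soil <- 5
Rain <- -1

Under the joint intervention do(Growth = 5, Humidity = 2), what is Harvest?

4

Under do(Growth = 5, Humidity = 2), each intervened variable's structural equation is replaced by its fixed value.
Yield = Humidity - Growth + 1  [with Humidity=2, Growth=5]  = -2
Harvest = |Humidity - Yield|  [with Humidity=2, Yield=-2]  = 4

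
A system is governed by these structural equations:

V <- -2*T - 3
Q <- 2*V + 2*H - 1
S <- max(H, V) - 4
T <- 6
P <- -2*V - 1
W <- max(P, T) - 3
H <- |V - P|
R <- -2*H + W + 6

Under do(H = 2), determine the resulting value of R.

The intervention breaks the incoming arrows to H: H <- |V - P| no longer applies, and H = 2.
V = -2*T - 3  [with T=6]  = -15
P = -2*V - 1  [with V=-15]  = 29
W = max(P, T) - 3  [with P=29, T=6]  = 26
R = -2*H + W + 6  [with H=2, W=26]  = 28

28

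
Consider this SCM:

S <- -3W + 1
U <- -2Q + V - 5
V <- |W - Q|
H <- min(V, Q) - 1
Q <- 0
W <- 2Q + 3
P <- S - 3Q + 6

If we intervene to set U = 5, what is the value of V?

3

Intervening sets U = 5 and removes its equation (U <- -2Q + V - 5).
V is not downstream of the intervention, so its value is determined by the original equations.
W = 2Q + 3  [with Q=0]  = 3
V = |W - Q|  [with W=3, Q=0]  = 3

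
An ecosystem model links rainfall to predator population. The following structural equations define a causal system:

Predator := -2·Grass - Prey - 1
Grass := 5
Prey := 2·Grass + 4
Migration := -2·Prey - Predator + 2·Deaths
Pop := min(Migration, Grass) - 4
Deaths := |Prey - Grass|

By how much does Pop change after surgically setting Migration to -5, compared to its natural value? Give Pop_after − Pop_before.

The intervention breaks the incoming arrows to Migration: Migration := -2·Prey - Predator + 2·Deaths no longer applies, and Migration = -5.
Pop = min(Migration, Grass) - 4  [with Migration=-5, Grass=5]  = -9
Without intervention: Prey = 2·Grass + 4  [with Grass=5]  = 14; Predator = -2·Grass - Prey - 1  [with Grass=5, Prey=14]  = -25; Deaths = |Prey - Grass|  [with Prey=14, Grass=5]  = 9; Migration = -2·Prey - Predator + 2·Deaths  [with Prey=14, Predator=-25, Deaths=9]  = 15; Pop = min(Migration, Grass) - 4  [with Migration=15, Grass=5]  = 1.
Change = -9 − 1 = -10.

-10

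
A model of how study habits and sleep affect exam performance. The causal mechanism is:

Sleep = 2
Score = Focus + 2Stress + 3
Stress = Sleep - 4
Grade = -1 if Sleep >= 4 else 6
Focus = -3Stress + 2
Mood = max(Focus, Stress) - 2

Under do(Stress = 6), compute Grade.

Under do(Stress=6), the mechanism Stress = Sleep - 4 is discarded; Stress is fixed at 6.
No directed path runs from Stress to Grade, so Grade keeps its natural value.
Grade = -1 if Sleep >= 4 else 6  [with Sleep=2]  = 6

6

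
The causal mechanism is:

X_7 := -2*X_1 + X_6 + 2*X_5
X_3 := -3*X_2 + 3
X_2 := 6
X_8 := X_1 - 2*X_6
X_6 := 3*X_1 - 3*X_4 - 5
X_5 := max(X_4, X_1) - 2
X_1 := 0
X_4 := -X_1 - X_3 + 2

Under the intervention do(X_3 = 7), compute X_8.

The intervention breaks the incoming arrows to X_3: X_3 := -3*X_2 + 3 no longer applies, and X_3 = 7.
X_4 = -X_1 - X_3 + 2  [with X_1=0, X_3=7]  = -5
X_6 = 3*X_1 - 3*X_4 - 5  [with X_1=0, X_4=-5]  = 10
X_8 = X_1 - 2*X_6  [with X_1=0, X_6=10]  = -20

-20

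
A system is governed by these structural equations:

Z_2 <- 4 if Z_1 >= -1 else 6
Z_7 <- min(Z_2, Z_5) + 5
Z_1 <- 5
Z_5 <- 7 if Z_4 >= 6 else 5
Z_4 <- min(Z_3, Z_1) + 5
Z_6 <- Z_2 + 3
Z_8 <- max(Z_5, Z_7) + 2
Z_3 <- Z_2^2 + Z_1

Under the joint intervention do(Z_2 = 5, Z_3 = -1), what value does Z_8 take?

12

The joint intervention fixes Z_2 = 5, Z_3 = -1, removing each variable's own equation.
Z_4 = min(Z_3, Z_1) + 5  [with Z_3=-1, Z_1=5]  = 4
Z_5 = 7 if Z_4 >= 6 else 5  [with Z_4=4]  = 5
Z_7 = min(Z_2, Z_5) + 5  [with Z_2=5, Z_5=5]  = 10
Z_8 = max(Z_5, Z_7) + 2  [with Z_5=5, Z_7=10]  = 12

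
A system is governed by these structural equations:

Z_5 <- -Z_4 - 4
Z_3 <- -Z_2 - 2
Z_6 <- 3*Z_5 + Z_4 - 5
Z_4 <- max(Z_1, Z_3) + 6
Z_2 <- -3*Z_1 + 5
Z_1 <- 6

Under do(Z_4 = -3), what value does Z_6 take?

Under do(Z_4=-3), the mechanism Z_4 <- max(Z_1, Z_3) + 6 is discarded; Z_4 is fixed at -3.
Z_5 = -Z_4 - 4  [with Z_4=-3]  = -1
Z_6 = 3*Z_5 + Z_4 - 5  [with Z_5=-1, Z_4=-3]  = -11

-11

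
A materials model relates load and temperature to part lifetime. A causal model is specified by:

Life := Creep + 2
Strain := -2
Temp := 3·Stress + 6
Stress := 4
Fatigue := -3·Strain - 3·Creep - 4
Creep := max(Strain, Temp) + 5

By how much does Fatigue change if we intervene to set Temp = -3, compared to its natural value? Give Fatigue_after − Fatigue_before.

60

do(Temp=-3) replaces the equation Temp := 3·Stress + 6 with the constant Temp = -3.
Creep = max(Strain, Temp) + 5  [with Strain=-2, Temp=-3]  = 3
Fatigue = -3·Strain - 3·Creep - 4  [with Strain=-2, Creep=3]  = -7
Without intervention: Temp = 3·Stress + 6  [with Stress=4]  = 18; Creep = max(Strain, Temp) + 5  [with Strain=-2, Temp=18]  = 23; Fatigue = -3·Strain - 3·Creep - 4  [with Strain=-2, Creep=23]  = -67.
Change = -7 − (-67) = 60.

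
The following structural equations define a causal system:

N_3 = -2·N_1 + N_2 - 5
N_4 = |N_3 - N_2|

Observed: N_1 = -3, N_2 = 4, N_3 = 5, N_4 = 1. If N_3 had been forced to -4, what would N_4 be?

The intervention breaks the incoming arrows to N_3: N_3 = -2·N_1 + N_2 - 5 no longer applies, and N_3 = -4.
N_4 = |N_3 - N_2|  [with N_3=-4, N_2=4]  = 8

8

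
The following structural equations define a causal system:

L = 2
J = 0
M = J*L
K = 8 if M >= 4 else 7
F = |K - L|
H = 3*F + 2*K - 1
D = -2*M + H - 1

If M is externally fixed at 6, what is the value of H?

The intervention breaks the incoming arrows to M: M = J*L no longer applies, and M = 6.
K = 8 if M >= 4 else 7  [with M=6]  = 8
F = |K - L|  [with K=8, L=2]  = 6
H = 3*F + 2*K - 1  [with F=6, K=8]  = 33

33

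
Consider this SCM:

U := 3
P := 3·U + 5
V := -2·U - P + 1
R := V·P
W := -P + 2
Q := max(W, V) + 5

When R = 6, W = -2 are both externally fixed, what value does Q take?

3

The joint intervention fixes R = 6, W = -2, removing each variable's own equation.
P = 3·U + 5  [with U=3]  = 14
V = -2·U - P + 1  [with U=3, P=14]  = -19
Q = max(W, V) + 5  [with W=-2, V=-19]  = 3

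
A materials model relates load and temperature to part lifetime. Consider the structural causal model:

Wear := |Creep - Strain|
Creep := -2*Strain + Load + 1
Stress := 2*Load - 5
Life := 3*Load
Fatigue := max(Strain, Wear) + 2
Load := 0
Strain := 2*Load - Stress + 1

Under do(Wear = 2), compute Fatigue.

The intervention breaks the incoming arrows to Wear: Wear := |Creep - Strain| no longer applies, and Wear = 2.
Stress = 2*Load - 5  [with Load=0]  = -5
Strain = 2*Load - Stress + 1  [with Load=0, Stress=-5]  = 6
Fatigue = max(Strain, Wear) + 2  [with Strain=6, Wear=2]  = 8

8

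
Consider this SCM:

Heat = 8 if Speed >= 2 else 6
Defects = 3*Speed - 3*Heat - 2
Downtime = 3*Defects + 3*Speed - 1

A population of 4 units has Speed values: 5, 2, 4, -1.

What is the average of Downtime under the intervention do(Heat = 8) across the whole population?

-49

Every unit gets Heat=8 under the intervention. Downtime values become -19, -55, -31, -91; E[Downtime|do(Heat=8)] = -49.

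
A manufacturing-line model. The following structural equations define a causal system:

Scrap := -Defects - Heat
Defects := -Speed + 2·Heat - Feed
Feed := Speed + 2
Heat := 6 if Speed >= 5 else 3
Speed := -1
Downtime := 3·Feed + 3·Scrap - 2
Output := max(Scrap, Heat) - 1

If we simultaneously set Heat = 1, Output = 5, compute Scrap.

The joint intervention fixes Heat = 1, Output = 5, removing each variable's own equation.
Feed = Speed + 2  [with Speed=-1]  = 1
Defects = -Speed + 2·Heat - Feed  [with Speed=-1, Heat=1, Feed=1]  = 2
Scrap = -Defects - Heat  [with Defects=2, Heat=1]  = -3

-3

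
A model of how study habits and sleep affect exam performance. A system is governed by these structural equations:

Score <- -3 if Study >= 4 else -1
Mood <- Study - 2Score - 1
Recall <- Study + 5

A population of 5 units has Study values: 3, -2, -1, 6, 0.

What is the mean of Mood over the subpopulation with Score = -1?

Observing Score=-1 restricts to units where Score's equation naturally yields -1: Study ∈ {3, -2, -1, 0}. In that subpopulation Mood = 4, -1, 0, 1, mean 1.

1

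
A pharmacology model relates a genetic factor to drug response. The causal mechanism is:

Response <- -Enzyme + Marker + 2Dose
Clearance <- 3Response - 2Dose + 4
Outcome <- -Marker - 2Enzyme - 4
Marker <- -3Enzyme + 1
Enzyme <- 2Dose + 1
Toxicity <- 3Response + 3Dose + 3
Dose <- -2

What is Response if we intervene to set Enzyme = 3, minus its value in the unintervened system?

-24

Under do(Enzyme=3), the mechanism Enzyme <- 2Dose + 1 is discarded; Enzyme is fixed at 3.
Marker = -3Enzyme + 1  [with Enzyme=3]  = -8
Response = -Enzyme + Marker + 2Dose  [with Enzyme=3, Marker=-8, Dose=-2]  = -15
Without intervention: Enzyme = 2Dose + 1  [with Dose=-2]  = -3; Marker = -3Enzyme + 1  [with Enzyme=-3]  = 10; Response = -Enzyme + Marker + 2Dose  [with Enzyme=-3, Marker=10, Dose=-2]  = 9.
Change = -15 − 9 = -24.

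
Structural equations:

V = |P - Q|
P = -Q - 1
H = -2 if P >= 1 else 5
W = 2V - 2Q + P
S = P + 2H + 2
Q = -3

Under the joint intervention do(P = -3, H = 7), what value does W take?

3

Under do(P = -3, H = 7), each intervened variable's structural equation is replaced by its fixed value.
V = |P - Q|  [with P=-3, Q=-3]  = 0
W = 2V - 2Q + P  [with V=0, Q=-3, P=-3]  = 3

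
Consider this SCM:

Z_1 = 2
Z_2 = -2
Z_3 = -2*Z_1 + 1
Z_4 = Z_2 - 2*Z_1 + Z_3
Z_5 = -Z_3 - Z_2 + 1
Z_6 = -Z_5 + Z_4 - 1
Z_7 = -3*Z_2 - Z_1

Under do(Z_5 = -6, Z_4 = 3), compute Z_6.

Setting Z_5 = -6, Z_4 = 3 by intervention discards those variables' equations.
Z_6 = -Z_5 + Z_4 - 1  [with Z_5=-6, Z_4=3]  = 8

8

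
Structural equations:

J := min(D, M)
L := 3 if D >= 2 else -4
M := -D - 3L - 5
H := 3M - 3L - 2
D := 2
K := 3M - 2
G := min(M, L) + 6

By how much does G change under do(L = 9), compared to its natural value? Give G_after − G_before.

Under do(L=9), the mechanism L := 3 if D >= 2 else -4 is discarded; L is fixed at 9.
M = -D - 3L - 5  [with D=2, L=9]  = -34
G = min(M, L) + 6  [with M=-34, L=9]  = -28
Without intervention: L = 3 if D >= 2 else -4  [with D=2]  = 3; M = -D - 3L - 5  [with D=2, L=3]  = -16; G = min(M, L) + 6  [with M=-16, L=3]  = -10.
Change = -28 − (-10) = -18.

-18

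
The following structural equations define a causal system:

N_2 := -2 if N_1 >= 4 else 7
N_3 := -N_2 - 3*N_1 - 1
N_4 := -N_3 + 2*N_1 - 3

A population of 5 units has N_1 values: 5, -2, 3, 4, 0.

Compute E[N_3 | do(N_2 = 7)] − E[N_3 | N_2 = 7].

-5

do(N_2=7) breaks N_2's dependence on N_1. With N_2=7 fixed, N_3 across the units is -23, -2, -17, -20, -8, mean -14.
E[N_3|N_2=7] averages over only the 3 units with N_2=7 (N_1 = -2, 3, 0): N_3 = -2, -17, -8, mean -9.
Difference = -14 − (-9) = -5.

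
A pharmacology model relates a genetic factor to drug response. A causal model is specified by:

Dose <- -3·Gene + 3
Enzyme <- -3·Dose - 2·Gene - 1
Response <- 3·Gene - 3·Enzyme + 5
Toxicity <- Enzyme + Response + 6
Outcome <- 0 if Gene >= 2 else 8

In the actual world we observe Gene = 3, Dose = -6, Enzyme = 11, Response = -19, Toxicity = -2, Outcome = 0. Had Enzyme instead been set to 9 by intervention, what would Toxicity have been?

2

do(Enzyme=9) replaces the equation Enzyme <- -3·Dose - 2·Gene - 1 with the constant Enzyme = 9.
Response = 3·Gene - 3·Enzyme + 5  [with Gene=3, Enzyme=9]  = -13
Toxicity = Enzyme + Response + 6  [with Enzyme=9, Response=-13]  = 2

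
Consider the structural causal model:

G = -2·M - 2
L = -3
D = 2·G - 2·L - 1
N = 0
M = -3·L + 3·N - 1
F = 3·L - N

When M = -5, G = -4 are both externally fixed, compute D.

-3

The joint intervention fixes M = -5, G = -4, removing each variable's own equation.
D = 2·G - 2·L - 1  [with G=-4, L=-3]  = -3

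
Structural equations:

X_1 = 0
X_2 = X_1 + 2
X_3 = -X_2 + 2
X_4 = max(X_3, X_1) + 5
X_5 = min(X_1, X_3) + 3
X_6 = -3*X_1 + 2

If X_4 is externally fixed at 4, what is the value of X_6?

Under do(X_4=4), the mechanism X_4 = max(X_3, X_1) + 5 is discarded; X_4 is fixed at 4.
Since X_6 is not a descendant of the intervened variable, it is unaffected.
X_6 = -3*X_1 + 2  [with X_1=0]  = 2

2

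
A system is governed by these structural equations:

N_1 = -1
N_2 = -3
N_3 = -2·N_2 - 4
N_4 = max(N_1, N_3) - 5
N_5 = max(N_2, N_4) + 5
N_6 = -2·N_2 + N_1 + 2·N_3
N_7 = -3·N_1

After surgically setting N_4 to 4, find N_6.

9

Under do(N_4=4), the mechanism N_4 = max(N_1, N_3) - 5 is discarded; N_4 is fixed at 4.
Since N_6 is not a descendant of the intervened variable, it is unaffected.
N_3 = -2·N_2 - 4  [with N_2=-3]  = 2
N_6 = -2·N_2 + N_1 + 2·N_3  [with N_2=-3, N_1=-1, N_3=2]  = 9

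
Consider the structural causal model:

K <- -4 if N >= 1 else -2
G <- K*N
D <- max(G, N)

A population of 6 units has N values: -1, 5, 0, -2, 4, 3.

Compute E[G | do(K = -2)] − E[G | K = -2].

Every unit gets K=-2 under the intervention. G values become 2, -10, 0, 4, -8, -6; E[G|do(K=-2)] = -3.
Conditioning on K=-2 selects the 3 unit(s) with N ∈ {-1, 0, -2}. Their G values: 2, 0, 4. Mean = 2.
Difference = -3 − 2 = -5.

-5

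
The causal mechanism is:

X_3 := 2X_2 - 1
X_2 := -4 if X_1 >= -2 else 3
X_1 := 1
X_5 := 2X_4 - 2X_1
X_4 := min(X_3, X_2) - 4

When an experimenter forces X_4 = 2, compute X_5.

Intervening sets X_4 = 2 and removes its equation (X_4 := min(X_3, X_2) - 4).
X_5 = 2X_4 - 2X_1  [with X_4=2, X_1=1]  = 2

2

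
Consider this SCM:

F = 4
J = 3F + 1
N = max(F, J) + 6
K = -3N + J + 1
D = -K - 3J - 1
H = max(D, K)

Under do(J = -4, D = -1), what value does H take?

Setting J = -4, D = -1 by intervention discards those variables' equations.
N = max(F, J) + 6  [with F=4, J=-4]  = 10
K = -3N + J + 1  [with N=10, J=-4]  = -33
H = max(D, K)  [with D=-1, K=-33]  = -1

-1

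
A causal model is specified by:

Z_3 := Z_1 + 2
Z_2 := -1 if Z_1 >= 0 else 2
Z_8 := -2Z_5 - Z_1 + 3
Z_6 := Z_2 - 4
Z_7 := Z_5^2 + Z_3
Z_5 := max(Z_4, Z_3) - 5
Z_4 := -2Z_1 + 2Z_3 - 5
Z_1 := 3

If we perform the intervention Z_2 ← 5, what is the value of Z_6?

Under do(Z_2=5), the mechanism Z_2 := -1 if Z_1 >= 0 else 2 is discarded; Z_2 is fixed at 5.
Z_6 = Z_2 - 4  [with Z_2=5]  = 1

1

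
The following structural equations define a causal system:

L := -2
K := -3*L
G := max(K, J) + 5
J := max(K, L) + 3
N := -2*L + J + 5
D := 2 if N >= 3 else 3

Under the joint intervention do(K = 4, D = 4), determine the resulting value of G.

Setting K = 4, D = 4 by intervention discards those variables' equations.
J = max(K, L) + 3  [with K=4, L=-2]  = 7
G = max(K, J) + 5  [with K=4, J=7]  = 12

12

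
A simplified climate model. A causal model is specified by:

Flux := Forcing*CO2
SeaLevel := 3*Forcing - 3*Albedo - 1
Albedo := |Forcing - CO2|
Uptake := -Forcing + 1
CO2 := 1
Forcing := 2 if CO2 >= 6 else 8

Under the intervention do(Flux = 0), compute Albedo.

7

do(Flux=0) replaces the equation Flux := Forcing*CO2 with the constant Flux = 0.
Albedo is not downstream of the intervention, so its value is determined by the original equations.
Forcing = 2 if CO2 >= 6 else 8  [with CO2=1]  = 8
Albedo = |Forcing - CO2|  [with Forcing=8, CO2=1]  = 7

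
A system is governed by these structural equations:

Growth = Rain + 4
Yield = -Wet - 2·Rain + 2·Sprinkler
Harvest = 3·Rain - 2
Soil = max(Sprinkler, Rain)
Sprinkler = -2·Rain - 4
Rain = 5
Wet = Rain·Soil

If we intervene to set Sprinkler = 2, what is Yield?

Under do(Sprinkler=2), the mechanism Sprinkler = -2·Rain - 4 is discarded; Sprinkler is fixed at 2.
Soil = max(Sprinkler, Rain)  [with Sprinkler=2, Rain=5]  = 5
Wet = Rain·Soil  [with Rain=5, Soil=5]  = 25
Yield = -Wet - 2·Rain + 2·Sprinkler  [with Wet=25, Rain=5, Sprinkler=2]  = -31

-31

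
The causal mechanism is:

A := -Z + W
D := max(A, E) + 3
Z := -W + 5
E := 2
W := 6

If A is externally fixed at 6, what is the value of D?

9

Intervening sets A = 6 and removes its equation (A := -Z + W).
D = max(A, E) + 3  [with A=6, E=2]  = 9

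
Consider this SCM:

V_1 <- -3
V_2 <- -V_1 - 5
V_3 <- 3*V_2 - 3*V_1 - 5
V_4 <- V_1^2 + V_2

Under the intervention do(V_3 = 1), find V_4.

7

The intervention breaks the incoming arrows to V_3: V_3 <- 3*V_2 - 3*V_1 - 5 no longer applies, and V_3 = 1.
V_4 is not downstream of the intervention, so its value is determined by the original equations.
V_2 = -V_1 - 5  [with V_1=-3]  = -2
V_4 = V_1^2 + V_2  [with V_1=-3, V_2=-2]  = 7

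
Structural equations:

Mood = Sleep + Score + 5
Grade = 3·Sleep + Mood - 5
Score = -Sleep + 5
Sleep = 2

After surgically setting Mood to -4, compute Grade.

The intervention breaks the incoming arrows to Mood: Mood = Sleep + Score + 5 no longer applies, and Mood = -4.
Grade = 3·Sleep + Mood - 5  [with Sleep=2, Mood=-4]  = -3

-3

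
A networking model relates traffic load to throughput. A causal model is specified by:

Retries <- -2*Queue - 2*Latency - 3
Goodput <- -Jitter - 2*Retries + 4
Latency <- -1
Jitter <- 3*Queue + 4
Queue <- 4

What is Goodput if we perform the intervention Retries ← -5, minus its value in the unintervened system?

-8

do(Retries=-5) replaces the equation Retries <- -2*Queue - 2*Latency - 3 with the constant Retries = -5.
Jitter = 3*Queue + 4  [with Queue=4]  = 16
Goodput = -Jitter - 2*Retries + 4  [with Jitter=16, Retries=-5]  = -2
Without intervention: Retries = -2*Queue - 2*Latency - 3  [with Queue=4, Latency=-1]  = -9; Jitter = 3*Queue + 4  [with Queue=4]  = 16; Goodput = -Jitter - 2*Retries + 4  [with Jitter=16, Retries=-9]  = 6.
Change = -2 − 6 = -8.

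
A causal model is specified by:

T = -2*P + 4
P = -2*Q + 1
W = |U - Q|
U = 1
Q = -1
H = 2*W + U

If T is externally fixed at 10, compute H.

do(T=10) replaces the equation T = -2*P + 4 with the constant T = 10.
No directed path runs from T to H, so H keeps its natural value.
W = |U - Q|  [with U=1, Q=-1]  = 2
H = 2*W + U  [with W=2, U=1]  = 5

5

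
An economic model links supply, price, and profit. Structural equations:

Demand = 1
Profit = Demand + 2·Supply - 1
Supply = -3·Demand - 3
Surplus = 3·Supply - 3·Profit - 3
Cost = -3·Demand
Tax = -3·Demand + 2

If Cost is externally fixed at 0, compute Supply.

Under do(Cost=0), the mechanism Cost = -3·Demand is discarded; Cost is fixed at 0.
Since Supply is not a descendant of the intervened variable, it is unaffected.
Supply = -3·Demand - 3  [with Demand=1]  = -6

-6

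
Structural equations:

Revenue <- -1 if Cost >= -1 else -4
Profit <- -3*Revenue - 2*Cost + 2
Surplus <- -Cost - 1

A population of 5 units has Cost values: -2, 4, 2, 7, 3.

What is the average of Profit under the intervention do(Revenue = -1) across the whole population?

The intervention sets Revenue=-1 in all 5 units regardless of Cost. Recomputing Profit per unit gives 9, -3, 1, -9, -1; average -0.6.

-0.6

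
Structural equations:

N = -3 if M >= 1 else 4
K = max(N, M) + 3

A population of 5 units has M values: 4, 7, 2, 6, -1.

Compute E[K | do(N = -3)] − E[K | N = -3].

Every unit gets N=-3 under the intervention. K values become 7, 10, 5, 9, 2; E[K|do(N=-3)] = 6.6.
Conditioning on N=-3 selects the 4 unit(s) with M ∈ {4, 7, 2, 6}. Their K values: 7, 10, 5, 9. Mean = 7.75.
Difference = 6.6 − 7.75 = -1.15.

-1.15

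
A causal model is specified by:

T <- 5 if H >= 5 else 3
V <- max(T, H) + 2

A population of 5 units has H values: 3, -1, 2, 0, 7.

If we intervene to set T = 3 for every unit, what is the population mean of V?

5.8

The intervention sets T=3 in all 5 units regardless of H. Recomputing V per unit gives 5, 5, 5, 5, 9; average 5.8.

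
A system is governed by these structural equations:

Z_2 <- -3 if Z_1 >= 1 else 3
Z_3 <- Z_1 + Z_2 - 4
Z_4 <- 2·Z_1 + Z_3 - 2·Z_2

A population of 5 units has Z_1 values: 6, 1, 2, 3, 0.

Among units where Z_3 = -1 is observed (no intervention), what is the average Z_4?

5

Observing Z_3=-1 restricts to units where Z_3's equation naturally yields -1: Z_1 ∈ {6, 0}. In that subpopulation Z_4 = 17, -7, mean 5.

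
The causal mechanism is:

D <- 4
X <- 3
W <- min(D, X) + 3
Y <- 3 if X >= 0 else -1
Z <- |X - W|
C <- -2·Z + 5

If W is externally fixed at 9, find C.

The intervention breaks the incoming arrows to W: W <- min(D, X) + 3 no longer applies, and W = 9.
Z = |X - W|  [with X=3, W=9]  = 6
C = -2·Z + 5  [with Z=6]  = -7

-7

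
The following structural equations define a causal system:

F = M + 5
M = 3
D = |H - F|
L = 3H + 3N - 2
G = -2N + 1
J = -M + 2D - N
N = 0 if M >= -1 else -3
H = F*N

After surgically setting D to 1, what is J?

-1

Intervening sets D = 1 and removes its equation (D = |H - F|).
N = 0 if M >= -1 else -3  [with M=3]  = 0
J = -M + 2D - N  [with M=3, D=1, N=0]  = -1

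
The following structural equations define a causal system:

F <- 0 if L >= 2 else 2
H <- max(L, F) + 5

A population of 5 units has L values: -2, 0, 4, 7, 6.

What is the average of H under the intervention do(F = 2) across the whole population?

Under do(F=2), F's equation is replaced by F=2 for every unit. Per-unit H: 7, 7, 9, 12, 11. Mean = 9.2.

9.2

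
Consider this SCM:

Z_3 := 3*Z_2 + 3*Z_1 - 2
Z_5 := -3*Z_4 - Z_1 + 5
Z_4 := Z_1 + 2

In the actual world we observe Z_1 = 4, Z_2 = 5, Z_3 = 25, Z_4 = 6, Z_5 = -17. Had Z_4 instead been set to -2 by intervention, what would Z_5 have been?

7

Intervening sets Z_4 = -2 and removes its equation (Z_4 := Z_1 + 2).
Z_5 = -3*Z_4 - Z_1 + 5  [with Z_4=-2, Z_1=4]  = 7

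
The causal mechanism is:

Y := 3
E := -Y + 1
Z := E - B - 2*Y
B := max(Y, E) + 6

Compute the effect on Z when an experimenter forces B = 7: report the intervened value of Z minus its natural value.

The intervention breaks the incoming arrows to B: B := max(Y, E) + 6 no longer applies, and B = 7.
E = -Y + 1  [with Y=3]  = -2
Z = E - B - 2*Y  [with E=-2, B=7, Y=3]  = -15
Without intervention: E = -Y + 1  [with Y=3]  = -2; B = max(Y, E) + 6  [with Y=3, E=-2]  = 9; Z = E - B - 2*Y  [with E=-2, B=9, Y=3]  = -17.
Change = -15 − (-17) = 2.

2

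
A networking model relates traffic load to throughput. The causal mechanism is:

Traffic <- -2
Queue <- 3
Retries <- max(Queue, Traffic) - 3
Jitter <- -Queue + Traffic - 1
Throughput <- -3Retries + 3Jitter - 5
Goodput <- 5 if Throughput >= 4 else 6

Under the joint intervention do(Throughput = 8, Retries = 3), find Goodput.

5

The joint intervention fixes Throughput = 8, Retries = 3, removing each variable's own equation.
Goodput = 5 if Throughput >= 4 else 6  [with Throughput=8]  = 5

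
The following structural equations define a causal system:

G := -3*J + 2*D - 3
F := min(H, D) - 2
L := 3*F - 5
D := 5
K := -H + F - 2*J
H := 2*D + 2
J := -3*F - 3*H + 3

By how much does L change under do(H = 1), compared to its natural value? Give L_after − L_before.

Under do(H=1), the mechanism H := 2*D + 2 is discarded; H is fixed at 1.
F = min(H, D) - 2  [with H=1, D=5]  = -1
L = 3*F - 5  [with F=-1]  = -8
Without intervention: H = 2*D + 2  [with D=5]  = 12; F = min(H, D) - 2  [with H=12, D=5]  = 3; L = 3*F - 5  [with F=3]  = 4.
Change = -8 − 4 = -12.

-12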